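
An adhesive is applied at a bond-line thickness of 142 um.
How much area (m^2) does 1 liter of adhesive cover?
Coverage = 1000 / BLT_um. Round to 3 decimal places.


Coverage = 1000 / 142 = 7.042 m^2

7.042


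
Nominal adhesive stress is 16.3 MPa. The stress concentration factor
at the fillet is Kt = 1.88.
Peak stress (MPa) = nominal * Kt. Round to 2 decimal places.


Peak = 16.3 * 1.88 = 30.64 MPa

30.64


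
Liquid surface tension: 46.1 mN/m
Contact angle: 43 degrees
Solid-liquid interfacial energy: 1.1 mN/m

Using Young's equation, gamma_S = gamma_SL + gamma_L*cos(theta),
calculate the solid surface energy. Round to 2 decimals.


gamma_S = 1.1 + 46.1 * cos(43)
= 34.82 mN/m

34.82


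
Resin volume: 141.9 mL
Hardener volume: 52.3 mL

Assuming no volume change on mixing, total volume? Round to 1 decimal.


V_total = 141.9 + 52.3 = 194.2 mL

194.2


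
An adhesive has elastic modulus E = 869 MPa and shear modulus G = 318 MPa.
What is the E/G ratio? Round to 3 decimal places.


E/G = 869 / 318 = 2.733

2.733


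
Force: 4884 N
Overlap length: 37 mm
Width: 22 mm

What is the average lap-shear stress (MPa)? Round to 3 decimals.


Average shear stress = F / (overlap * width)
= 4884 / (37 * 22)
= 6.000 MPa

6.000


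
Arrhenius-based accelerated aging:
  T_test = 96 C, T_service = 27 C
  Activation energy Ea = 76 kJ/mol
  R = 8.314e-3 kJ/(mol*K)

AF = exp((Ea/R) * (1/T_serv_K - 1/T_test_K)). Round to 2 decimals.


T_test_K = 369.15, T_serv_K = 300.15
AF = exp((76/8.314e-3) * (1/300.15 - 1/369.15))
= 296.67

296.67


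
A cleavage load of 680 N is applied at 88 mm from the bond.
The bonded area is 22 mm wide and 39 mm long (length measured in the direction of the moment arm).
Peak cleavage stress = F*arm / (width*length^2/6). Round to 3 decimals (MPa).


Moment = 680 * 88 = 59840 N*mm
Section modulus = 22 * 1521 / 6 = 33462 / 6 mm^3
Stress = 59840 / (33462 / 6) = 359040 / 33462
= 10.730 MPa

10.730


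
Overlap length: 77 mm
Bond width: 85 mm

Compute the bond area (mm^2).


Bond area = 77 * 85 = 6545 mm^2

6545


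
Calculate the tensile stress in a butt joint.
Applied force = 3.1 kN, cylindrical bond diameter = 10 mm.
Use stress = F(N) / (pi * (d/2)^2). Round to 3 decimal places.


A = pi * 5.0^2 = 78.5398 mm^2
sigma = 3100.0 / 78.5398 = 39.470 MPa

39.470


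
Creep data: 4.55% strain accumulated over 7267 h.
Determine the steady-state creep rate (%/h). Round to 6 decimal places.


Rate = 4.55 / 7267 = 0.000626 %/h

0.000626


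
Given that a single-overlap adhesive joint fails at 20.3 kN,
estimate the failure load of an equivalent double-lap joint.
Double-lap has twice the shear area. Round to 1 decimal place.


Double-lap factor = 2
Expected load = 20.3 * 2 = 40.6 kN

40.6


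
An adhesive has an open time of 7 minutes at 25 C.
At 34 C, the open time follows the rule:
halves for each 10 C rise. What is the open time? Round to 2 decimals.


Factor = 2^((34-25)/10) = 1.8661
Open time = 7 / 1.8661 = 3.75 min

3.75


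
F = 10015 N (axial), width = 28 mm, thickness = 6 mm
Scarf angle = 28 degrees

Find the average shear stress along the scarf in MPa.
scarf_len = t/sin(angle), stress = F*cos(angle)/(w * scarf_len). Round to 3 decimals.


scarf_len = 6/sin(28 deg) = 12.7803
cos(28 deg) = 0.882948
stress = 10015*0.882948/(28*12.7803) = 24.711 MPa

24.711


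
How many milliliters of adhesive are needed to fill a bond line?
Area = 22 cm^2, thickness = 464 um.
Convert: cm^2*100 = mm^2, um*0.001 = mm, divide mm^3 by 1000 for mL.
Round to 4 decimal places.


= (22 * 100) * (464 * 0.001) / 1000
= 1.0208 mL

1.0208


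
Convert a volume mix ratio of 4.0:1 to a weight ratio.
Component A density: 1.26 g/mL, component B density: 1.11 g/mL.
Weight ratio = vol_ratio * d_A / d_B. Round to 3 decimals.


= 4.0 * 1.26 / 1.11 = 4.541

4.541


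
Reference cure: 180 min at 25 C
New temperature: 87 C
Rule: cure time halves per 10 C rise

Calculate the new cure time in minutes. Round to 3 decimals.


factor = 2^((87-25)/10) = 73.5167
t_new = 180 / 73.5167 = 2.448 min

2.448


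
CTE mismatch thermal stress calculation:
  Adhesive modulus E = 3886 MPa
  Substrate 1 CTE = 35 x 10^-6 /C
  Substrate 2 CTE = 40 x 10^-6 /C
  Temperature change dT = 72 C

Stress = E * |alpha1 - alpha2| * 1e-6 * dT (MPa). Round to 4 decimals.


delta_alpha = |35 - 40| = 5 x 10^-6/C
Stress = 3886 * 5e-6 * 72
= 1.3990 MPa

1.3990


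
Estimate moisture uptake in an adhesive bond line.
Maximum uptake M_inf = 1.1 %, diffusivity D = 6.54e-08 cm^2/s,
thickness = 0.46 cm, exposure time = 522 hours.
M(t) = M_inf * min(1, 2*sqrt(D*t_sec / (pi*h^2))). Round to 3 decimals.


Convert time: 522 h = 1879200 s
ratio = min(1, 2*sqrt(6.54e-08*1879200/(pi*0.46^2)))
= 0.859949
M(t) = 1.1 * 0.859949 = 0.946%

0.946


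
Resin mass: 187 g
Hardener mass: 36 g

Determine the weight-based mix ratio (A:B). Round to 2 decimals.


Ratio = 187 / 36 = 5.19

5.19


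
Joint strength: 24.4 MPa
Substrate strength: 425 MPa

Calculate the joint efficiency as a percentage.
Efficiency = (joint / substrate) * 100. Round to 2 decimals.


Efficiency = (24.4 / 425) * 100 = 5.74%

5.74


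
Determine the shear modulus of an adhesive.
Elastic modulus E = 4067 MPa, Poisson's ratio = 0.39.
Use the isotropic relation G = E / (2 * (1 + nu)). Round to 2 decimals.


G = 4067 / (2*(1+0.39)) = 4067 / 2.78
= 1462.95 MPa

1462.95


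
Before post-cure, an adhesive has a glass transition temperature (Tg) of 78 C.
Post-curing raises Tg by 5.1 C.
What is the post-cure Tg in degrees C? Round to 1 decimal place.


Tg_post = Tg_base + delta_Tg
= 78 + 5.1
= 83.1 C

83.1


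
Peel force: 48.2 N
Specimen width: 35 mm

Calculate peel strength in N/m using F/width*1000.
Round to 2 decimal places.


Peel strength = 48.2 / 35 * 1000 = 1377.14 N/m

1377.14


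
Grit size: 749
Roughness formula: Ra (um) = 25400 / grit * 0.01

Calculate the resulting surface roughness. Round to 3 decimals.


Ra = 25400 / 749 * 0.01
= 0.339 um

0.339


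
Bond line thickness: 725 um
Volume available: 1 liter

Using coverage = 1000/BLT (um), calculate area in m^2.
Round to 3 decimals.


1 L = 1e6 mm^3, thickness = 725 um = 0.725 mm
Area = 1e6 / 0.725 mm^2 = (1e6 / 0.725) / 1e6 m^2 = 1000 / 725 m^2
= 1.379 m^2

1.379


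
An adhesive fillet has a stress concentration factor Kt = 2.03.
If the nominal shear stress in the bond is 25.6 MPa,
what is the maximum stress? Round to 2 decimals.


Max stress = 25.6 * 2.03 = 51.97 MPa

51.97


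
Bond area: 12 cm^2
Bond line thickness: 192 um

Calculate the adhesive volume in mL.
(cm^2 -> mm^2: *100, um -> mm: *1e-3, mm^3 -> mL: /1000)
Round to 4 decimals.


V = 12*100 * 192*1e-3 / 1000
= 0.2304 mL

0.2304


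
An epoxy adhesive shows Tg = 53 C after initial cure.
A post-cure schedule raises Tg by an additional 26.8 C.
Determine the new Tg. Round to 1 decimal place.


New Tg = 53 + 26.8
= 79.8 C

79.8


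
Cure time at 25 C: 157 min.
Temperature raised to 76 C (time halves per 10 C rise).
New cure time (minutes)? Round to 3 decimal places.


Acceleration factor = 2^(51/10) = 34.2968
New time = 157 / 34.2968 = 4.578 min

4.578


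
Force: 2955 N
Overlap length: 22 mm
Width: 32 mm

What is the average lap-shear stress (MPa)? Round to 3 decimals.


Average shear stress = F / (overlap * width)
= 2955 / (22 * 32)
= 4.197 MPa

4.197


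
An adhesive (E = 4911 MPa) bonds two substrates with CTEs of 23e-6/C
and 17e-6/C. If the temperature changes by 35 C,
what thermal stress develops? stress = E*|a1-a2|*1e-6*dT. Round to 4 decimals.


Stress = 4911 * |23 - 17| * 1e-6 * 35
= 1.0313 MPa

1.0313


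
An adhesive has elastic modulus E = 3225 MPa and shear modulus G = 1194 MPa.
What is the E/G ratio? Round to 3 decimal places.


E/G = 3225 / 1194 = 2.701

2.701


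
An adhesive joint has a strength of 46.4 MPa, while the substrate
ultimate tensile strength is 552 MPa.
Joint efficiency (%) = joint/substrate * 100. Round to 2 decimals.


Efficiency = 46.4 / 552 * 100
= 8.41%

8.41


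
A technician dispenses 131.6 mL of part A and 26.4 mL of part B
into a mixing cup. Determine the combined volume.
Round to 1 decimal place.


Combined volume = 131.6 + 26.4
= 158.0 mL

158.0


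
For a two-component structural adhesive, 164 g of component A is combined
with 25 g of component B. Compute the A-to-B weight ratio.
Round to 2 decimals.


Weight ratio A:B = 164 / 25
= 6.56

6.56


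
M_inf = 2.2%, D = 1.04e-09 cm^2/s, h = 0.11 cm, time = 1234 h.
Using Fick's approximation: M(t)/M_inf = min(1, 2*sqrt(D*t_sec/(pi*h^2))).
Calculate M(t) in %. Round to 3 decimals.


t = 4442400 s
ratio = min(1, 2*sqrt(1.04e-09*4442400/(pi*0.0121)))
= 0.697249
M(t) = 2.2 * 0.697249 = 1.534%

1.534


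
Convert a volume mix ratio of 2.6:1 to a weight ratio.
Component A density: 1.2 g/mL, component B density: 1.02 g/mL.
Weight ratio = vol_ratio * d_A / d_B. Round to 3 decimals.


= 2.6 * 1.2 / 1.02 = 3.059

3.059


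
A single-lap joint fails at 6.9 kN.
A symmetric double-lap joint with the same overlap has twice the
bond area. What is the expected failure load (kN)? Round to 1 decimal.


Double-lap load = 2 * 6.9 = 13.8 kN

13.8


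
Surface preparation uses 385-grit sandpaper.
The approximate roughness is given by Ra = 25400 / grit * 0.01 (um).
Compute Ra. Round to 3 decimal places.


Ra = 25400 / 385 * 0.01
= 254 / 385
= 0.660 um

0.660


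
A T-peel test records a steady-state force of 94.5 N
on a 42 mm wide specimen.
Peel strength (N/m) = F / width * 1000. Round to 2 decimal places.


Peel strength = 94.5 / 42 * 1000
= 2250.00 N/m

2250.00


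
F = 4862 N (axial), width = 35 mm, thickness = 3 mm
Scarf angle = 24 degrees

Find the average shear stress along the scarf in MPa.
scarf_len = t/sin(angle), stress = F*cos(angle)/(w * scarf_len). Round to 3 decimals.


scarf_len = 3/sin(24 deg) = 7.3758
cos(24 deg) = 0.913545
stress = 4862*0.913545/(35*7.3758) = 17.206 MPa

17.206


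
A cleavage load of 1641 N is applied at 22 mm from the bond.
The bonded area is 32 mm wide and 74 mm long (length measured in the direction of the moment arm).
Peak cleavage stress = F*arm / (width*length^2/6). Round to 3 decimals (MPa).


Moment = 1641 * 22 = 36102 N*mm
Section modulus = 32 * 5476 / 6 = 175232 / 6 mm^3
Stress = 36102 / (175232 / 6) = 216612 / 175232
= 1.236 MPa

1.236


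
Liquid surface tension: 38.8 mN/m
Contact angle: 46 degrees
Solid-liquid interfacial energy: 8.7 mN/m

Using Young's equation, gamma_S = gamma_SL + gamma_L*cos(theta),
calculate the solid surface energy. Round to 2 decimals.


gamma_S = 8.7 + 38.8 * cos(46)
= 35.65 mN/m

35.65


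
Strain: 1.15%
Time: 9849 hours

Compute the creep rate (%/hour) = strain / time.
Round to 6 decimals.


Creep rate = 1.15 / 9849
= 0.000117 %/h

0.000117


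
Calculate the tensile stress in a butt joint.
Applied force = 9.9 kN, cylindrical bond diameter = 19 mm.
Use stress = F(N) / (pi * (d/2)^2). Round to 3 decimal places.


A = pi * 9.5^2 = 283.5287 mm^2
sigma = 9900.0 / 283.5287 = 34.917 MPa

34.917


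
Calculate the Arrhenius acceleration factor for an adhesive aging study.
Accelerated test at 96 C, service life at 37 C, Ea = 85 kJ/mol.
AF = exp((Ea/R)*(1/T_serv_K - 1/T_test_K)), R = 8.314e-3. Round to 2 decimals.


T_test = 369.15 K, T_serv = 310.15 K
Ea/R = 85 / 0.008314 = 10223.72
AF = exp(10223.72 * (1/310.15 - 1/369.15))
= 194.12

194.12


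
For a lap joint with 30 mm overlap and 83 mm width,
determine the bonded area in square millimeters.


Area = 30 * 83 = 2490 mm^2

2490


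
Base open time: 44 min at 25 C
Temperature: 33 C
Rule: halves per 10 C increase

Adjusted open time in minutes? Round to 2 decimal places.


Acceleration = 2^((33-25)/10) = 1.7411
Open time = 44 / 1.7411 = 25.27 min

25.27


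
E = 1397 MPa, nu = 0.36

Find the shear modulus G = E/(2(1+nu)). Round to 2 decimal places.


G = 1397 / (2 * 1.36)
= 513.60 MPa

513.60


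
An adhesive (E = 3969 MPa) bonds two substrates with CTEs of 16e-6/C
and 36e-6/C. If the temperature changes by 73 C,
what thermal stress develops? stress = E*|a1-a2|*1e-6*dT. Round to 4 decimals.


Stress = 3969 * |16 - 36| * 1e-6 * 73
= 5.7947 MPa

5.7947


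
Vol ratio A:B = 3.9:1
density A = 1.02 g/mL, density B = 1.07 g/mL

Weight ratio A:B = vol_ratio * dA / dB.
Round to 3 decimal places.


Weight ratio = 3.9 * 1.02 / 1.07
= 3.718

3.718


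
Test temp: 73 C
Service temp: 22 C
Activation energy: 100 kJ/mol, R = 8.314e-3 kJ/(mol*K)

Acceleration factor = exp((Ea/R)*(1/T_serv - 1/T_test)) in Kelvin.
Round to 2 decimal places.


AF = exp((100/0.008314)*(1/295.15 - 1/346.15))
= 405.11

405.11


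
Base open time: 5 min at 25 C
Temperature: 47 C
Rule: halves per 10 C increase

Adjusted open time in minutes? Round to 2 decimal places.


Acceleration = 2^((47-25)/10) = 4.5948
Open time = 5 / 4.5948 = 1.09 min

1.09


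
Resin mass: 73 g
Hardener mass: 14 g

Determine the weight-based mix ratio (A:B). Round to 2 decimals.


Ratio = 73 / 14 = 5.21

5.21


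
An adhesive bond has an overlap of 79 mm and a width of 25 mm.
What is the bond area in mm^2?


Bond area = overlap * width
= 79 * 25
= 1975 mm^2

1975


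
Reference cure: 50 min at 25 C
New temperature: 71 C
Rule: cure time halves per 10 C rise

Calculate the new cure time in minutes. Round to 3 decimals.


factor = 2^((71-25)/10) = 24.2515
t_new = 50 / 24.2515 = 2.062 min

2.062


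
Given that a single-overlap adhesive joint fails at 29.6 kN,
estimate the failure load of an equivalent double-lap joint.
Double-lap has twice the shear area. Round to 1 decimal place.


Double-lap factor = 2
Expected load = 29.6 * 2 = 59.2 kN

59.2


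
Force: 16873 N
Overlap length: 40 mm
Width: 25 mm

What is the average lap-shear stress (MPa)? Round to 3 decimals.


Average shear stress = F / (overlap * width)
= 16873 / (40 * 25)
= 16.873 MPa

16.873


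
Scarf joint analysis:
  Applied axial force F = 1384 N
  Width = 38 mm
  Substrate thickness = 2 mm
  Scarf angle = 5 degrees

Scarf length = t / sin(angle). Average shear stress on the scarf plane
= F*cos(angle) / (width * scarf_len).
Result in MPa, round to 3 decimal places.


Scarf length = 2 / sin(5 deg) = 22.9474 mm
cos(5 deg) = 0.996195
Shear = 1384 * 0.996195 / (38 * 22.9474)
= 1.581 MPa

1.581


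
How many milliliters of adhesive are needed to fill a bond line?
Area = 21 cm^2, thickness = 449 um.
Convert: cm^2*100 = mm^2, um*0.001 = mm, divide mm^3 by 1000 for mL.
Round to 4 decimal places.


= (21 * 100) * (449 * 0.001) / 1000
= 0.9429 mL

0.9429


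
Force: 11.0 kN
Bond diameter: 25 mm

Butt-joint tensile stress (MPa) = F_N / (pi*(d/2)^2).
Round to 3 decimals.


F_N = 11.0 * 1000 = 11000.0 N
A = pi*(12.5)^2 = 490.8739 mm^2
stress = 11000.0 / 490.8739 = 22.409 MPa

22.409


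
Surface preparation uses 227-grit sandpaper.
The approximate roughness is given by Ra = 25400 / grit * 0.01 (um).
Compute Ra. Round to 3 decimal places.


Ra = 25400 / 227 * 0.01
= 254 / 227
= 1.119 um

1.119


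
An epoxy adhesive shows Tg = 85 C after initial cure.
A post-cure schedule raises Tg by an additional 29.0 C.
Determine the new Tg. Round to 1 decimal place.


New Tg = 85 + 29.0
= 114.0 C

114.0


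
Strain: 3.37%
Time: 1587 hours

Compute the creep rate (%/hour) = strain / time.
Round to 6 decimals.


Creep rate = 3.37 / 1587
= 0.002124 %/h

0.002124


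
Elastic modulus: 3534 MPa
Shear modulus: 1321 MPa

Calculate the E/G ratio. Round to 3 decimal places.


E / G = 3534 / 1321 = 2.675

2.675


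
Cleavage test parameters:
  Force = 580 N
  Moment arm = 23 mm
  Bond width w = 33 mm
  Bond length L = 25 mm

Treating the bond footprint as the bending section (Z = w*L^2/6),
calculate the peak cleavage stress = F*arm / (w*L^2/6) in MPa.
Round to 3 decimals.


M = 580 * 23 = 13340 N*mm
Z = 33 * 25^2 / 6 = 20625 / 6 mm^3
sigma = M / Z = 6 * 13340 / 20625 = 80040 / 20625
= 3.881 MPa

3.881


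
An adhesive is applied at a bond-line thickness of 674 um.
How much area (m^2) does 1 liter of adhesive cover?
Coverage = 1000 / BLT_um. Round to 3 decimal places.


Coverage = 1000 / 674 = 1.484 m^2

1.484


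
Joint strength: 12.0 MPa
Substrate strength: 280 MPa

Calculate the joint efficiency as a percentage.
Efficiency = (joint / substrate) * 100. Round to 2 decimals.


Efficiency = (12.0 / 280) * 100 = 4.29%

4.29


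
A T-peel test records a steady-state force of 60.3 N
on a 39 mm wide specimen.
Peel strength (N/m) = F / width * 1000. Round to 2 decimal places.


Peel strength = 60.3 / 39 * 1000
= 1546.15 N/m

1546.15


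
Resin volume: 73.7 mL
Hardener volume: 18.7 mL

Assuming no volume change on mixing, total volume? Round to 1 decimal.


V_total = 73.7 + 18.7 = 92.4 mL

92.4


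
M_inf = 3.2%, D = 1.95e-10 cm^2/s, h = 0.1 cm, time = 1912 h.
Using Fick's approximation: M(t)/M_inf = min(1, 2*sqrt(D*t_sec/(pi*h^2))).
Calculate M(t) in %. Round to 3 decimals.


t = 6883200 s
ratio = min(1, 2*sqrt(1.95e-10*6883200/(pi*0.0100)))
= 0.413397
M(t) = 3.2 * 0.413397 = 1.323%

1.323


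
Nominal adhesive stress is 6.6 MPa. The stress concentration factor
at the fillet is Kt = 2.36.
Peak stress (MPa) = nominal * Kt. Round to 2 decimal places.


Peak = 6.6 * 2.36 = 15.58 MPa

15.58


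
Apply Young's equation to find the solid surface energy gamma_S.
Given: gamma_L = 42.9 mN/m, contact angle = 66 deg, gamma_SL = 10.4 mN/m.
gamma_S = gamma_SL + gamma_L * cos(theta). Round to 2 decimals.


theta_rad = 66 * pi/180 = 1.151917
gamma_S = 10.4 + 42.9 * cos(1.151917)
= 27.85 mN/m

27.85


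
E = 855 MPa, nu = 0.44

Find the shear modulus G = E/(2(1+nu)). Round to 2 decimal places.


G = 855 / (2 * 1.44)
= 296.88 MPa

296.88


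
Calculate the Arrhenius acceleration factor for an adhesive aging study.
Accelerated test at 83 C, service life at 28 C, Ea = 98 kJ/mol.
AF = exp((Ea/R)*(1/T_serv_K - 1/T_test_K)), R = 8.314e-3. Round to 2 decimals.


T_test = 356.15 K, T_serv = 301.15 K
Ea/R = 98 / 0.008314 = 11787.35
AF = exp(11787.35 * (1/301.15 - 1/356.15))
= 421.80

421.80


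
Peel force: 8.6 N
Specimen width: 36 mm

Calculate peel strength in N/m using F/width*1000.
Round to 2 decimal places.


Peel strength = 8.6 / 36 * 1000 = 238.89 N/m

238.89


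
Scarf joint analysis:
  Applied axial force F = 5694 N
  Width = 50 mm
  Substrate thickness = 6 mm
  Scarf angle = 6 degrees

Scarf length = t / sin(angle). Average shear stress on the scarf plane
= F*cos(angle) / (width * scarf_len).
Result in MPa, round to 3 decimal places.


Scarf length = 6 / sin(6 deg) = 57.4006 mm
cos(6 deg) = 0.994522
Shear = 5694 * 0.994522 / (50 * 57.4006)
= 1.973 MPa

1.973


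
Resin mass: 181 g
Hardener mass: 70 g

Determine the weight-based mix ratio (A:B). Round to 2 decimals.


Ratio = 181 / 70 = 2.59

2.59


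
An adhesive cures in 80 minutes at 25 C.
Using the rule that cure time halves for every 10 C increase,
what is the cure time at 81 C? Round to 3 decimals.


Factor = 2^((81 - 25) / 10) = 48.5029
Cure time = 80 / 48.5029
= 1.649 minutes

1.649


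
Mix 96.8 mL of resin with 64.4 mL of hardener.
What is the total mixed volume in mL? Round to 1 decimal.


Total = 96.8 + 64.4 = 161.2 mL

161.2


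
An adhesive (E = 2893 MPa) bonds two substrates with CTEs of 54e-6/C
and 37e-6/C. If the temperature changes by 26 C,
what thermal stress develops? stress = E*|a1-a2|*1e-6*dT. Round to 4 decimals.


Stress = 2893 * |54 - 37| * 1e-6 * 26
= 1.2787 MPa

1.2787


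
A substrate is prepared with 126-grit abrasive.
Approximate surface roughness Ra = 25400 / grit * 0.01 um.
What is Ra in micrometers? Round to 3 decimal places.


Ra = 25400 / 126 * 0.01 = 2.016 um

2.016


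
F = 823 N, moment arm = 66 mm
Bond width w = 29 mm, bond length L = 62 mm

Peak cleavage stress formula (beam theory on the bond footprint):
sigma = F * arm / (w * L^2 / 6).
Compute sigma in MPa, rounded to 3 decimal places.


sigma = (823 * 66) / (29 * 3844 / 6)
= 54318 * 6 / 111476
= 325908 / 111476
= 2.924 MPa

2.924


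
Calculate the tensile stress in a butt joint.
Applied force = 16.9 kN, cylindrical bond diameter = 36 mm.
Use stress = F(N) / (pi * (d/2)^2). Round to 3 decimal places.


A = pi * 18.0^2 = 1017.8760 mm^2
sigma = 16900.0 / 1017.8760 = 16.603 MPa

16.603


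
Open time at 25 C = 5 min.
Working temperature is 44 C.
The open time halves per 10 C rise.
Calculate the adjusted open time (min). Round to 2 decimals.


factor = 2^((44 - 25) / 10) = 3.7321
ot = 5 / 3.7321 = 1.34 min

1.34


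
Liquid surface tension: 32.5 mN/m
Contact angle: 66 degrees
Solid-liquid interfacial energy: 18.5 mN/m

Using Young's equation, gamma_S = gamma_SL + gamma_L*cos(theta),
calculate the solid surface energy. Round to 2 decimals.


gamma_S = 18.5 + 32.5 * cos(66)
= 31.72 mN/m

31.72


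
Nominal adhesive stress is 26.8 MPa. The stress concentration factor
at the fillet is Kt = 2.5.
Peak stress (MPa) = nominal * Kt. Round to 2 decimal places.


Peak = 26.8 * 2.5 = 67.00 MPa

67.00


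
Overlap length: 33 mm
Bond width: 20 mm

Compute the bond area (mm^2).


Bond area = 33 * 20 = 660 mm^2

660


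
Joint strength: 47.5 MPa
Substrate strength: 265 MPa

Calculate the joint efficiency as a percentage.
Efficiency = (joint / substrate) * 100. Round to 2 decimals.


Efficiency = (47.5 / 265) * 100 = 17.92%

17.92


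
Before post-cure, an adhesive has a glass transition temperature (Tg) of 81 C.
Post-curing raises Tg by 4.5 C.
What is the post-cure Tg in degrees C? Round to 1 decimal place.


Tg_post = Tg_base + delta_Tg
= 81 + 4.5
= 85.5 C

85.5


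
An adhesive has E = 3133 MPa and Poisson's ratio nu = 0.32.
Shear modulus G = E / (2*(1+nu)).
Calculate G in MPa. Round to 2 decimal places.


G = 3133 / (2*(1+0.32))
= 3133 / 2.64
= 1186.74 MPa

1186.74


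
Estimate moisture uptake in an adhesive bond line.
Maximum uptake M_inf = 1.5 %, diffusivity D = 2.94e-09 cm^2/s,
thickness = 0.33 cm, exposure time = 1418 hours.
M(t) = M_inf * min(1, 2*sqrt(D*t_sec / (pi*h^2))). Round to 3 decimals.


Convert time: 1418 h = 5104800 s
ratio = min(1, 2*sqrt(2.94e-09*5104800/(pi*0.33^2)))
= 0.418894
M(t) = 1.5 * 0.418894 = 0.628%

0.628


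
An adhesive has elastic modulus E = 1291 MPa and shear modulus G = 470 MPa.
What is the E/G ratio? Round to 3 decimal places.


E/G = 1291 / 470 = 2.747

2.747


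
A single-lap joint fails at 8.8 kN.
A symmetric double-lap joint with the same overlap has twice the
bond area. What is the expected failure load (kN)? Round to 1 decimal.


Double-lap load = 2 * 8.8 = 17.6 kN

17.6


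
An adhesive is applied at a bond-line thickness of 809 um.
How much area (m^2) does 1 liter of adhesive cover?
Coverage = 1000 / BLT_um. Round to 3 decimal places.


Coverage = 1000 / 809 = 1.236 m^2

1.236


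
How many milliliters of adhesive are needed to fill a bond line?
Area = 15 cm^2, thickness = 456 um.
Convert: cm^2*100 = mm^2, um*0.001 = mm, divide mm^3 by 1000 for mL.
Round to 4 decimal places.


= (15 * 100) * (456 * 0.001) / 1000
= 0.6840 mL

0.6840


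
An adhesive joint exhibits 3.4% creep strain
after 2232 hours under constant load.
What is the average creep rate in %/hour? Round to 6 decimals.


Creep rate = strain / time
= 3.4 / 2232
= 0.001523 %/h

0.001523


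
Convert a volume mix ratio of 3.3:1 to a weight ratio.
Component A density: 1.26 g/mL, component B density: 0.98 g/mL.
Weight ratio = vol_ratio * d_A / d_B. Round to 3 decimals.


= 3.3 * 1.26 / 0.98 = 4.243

4.243


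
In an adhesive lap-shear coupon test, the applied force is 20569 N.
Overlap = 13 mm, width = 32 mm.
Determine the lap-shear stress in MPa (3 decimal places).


stress = F / (overlap * width)
= 20569 / (13 * 32)
= 49.445 MPa

49.445


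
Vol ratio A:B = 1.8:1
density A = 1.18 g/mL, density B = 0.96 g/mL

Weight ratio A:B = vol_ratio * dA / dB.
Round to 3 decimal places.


Weight ratio = 1.8 * 1.18 / 0.96
= 2.213

2.213


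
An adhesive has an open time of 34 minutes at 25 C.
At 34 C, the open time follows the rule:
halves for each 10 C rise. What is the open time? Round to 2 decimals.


Factor = 2^((34-25)/10) = 1.8661
Open time = 34 / 1.8661 = 18.22 min

18.22


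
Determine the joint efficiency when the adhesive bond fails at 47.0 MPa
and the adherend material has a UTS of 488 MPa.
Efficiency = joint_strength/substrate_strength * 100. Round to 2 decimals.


Joint efficiency = 47.0 / 488 * 100
= 9.63%

9.63


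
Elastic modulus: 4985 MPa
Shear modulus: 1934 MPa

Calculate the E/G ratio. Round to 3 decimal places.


E / G = 4985 / 1934 = 2.578

2.578


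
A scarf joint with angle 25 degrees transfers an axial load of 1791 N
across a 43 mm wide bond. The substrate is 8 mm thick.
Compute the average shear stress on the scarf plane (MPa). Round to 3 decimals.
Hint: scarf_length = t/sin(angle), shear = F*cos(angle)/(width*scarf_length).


scarf_length = 8 / sin(25 deg) = 18.9296 mm
cos(25 deg) = 0.906308
shear stress = 1791 * 0.906308 / (43 * 18.9296)
= 1.994 MPa

1.994


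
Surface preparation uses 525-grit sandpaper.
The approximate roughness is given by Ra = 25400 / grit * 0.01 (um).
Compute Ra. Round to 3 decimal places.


Ra = 25400 / 525 * 0.01
= 254 / 525
= 0.484 um

0.484


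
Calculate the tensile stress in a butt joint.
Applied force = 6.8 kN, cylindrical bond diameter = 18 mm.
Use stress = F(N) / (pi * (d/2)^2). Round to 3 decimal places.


A = pi * 9.0^2 = 254.4690 mm^2
sigma = 6800.0 / 254.4690 = 26.722 MPa

26.722


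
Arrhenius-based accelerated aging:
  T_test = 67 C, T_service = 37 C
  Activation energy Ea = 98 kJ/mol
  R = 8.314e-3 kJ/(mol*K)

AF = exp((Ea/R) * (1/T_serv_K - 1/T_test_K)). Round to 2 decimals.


T_test_K = 340.15, T_serv_K = 310.15
AF = exp((98/8.314e-3) * (1/310.15 - 1/340.15))
= 28.56

28.56


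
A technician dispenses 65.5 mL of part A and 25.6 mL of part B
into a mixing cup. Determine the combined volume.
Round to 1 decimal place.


Combined volume = 65.5 + 25.6
= 91.1 mL

91.1


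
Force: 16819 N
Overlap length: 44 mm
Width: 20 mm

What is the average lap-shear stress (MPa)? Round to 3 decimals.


Average shear stress = F / (overlap * width)
= 16819 / (44 * 20)
= 19.113 MPa

19.113


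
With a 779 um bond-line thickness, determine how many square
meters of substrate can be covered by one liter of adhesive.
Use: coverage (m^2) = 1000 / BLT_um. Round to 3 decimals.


Coverage = 1000 / 779 = 1.284 m^2

1.284


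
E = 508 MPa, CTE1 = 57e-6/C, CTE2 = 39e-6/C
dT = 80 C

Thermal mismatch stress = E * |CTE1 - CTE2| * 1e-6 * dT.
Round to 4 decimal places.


= 508 * 18e-6 * 80
= 0.7315 MPa

0.7315


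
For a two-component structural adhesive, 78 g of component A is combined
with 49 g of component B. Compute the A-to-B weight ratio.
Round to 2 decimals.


Weight ratio A:B = 78 / 49
= 1.59

1.59


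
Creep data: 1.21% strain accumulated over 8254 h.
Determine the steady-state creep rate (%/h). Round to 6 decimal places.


Rate = 1.21 / 8254 = 0.000147 %/h

0.000147


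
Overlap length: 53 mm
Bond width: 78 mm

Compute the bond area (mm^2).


Bond area = 53 * 78 = 4134 mm^2

4134


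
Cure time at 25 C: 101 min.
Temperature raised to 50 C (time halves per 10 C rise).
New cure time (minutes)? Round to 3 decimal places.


Acceleration factor = 2^(25/10) = 5.6569
New time = 101 / 5.6569 = 17.854 min

17.854


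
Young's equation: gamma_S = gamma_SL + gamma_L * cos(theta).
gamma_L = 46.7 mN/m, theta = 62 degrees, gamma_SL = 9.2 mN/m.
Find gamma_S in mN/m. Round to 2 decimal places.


cos(62 deg) = 0.469472
gamma_S = 9.2 + 46.7 * 0.469472
= 31.12 mN/m

31.12


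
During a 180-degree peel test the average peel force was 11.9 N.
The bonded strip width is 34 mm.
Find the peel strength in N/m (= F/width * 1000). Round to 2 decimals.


Peel strength = F/width * 1000
= 11.9 / 34 * 1000
= 350.00 N/m

350.00


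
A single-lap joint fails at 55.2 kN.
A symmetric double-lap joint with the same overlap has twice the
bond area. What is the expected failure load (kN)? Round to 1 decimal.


Double-lap load = 2 * 55.2 = 110.4 kN

110.4


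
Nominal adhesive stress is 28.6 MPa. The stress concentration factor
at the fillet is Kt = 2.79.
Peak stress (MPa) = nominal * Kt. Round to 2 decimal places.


Peak = 28.6 * 2.79 = 79.79 MPa

79.79


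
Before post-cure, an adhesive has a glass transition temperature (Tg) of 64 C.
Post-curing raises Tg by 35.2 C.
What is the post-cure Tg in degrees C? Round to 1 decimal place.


Tg_post = Tg_base + delta_Tg
= 64 + 35.2
= 99.2 C

99.2


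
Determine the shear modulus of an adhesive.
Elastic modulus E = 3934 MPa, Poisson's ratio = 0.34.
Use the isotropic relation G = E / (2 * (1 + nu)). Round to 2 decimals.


G = 3934 / (2*(1+0.34)) = 3934 / 2.68
= 1467.91 MPa

1467.91


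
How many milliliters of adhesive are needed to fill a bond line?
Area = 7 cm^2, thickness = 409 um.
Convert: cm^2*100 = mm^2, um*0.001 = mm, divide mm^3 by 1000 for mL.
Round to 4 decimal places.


= (7 * 100) * (409 * 0.001) / 1000
= 0.2863 mL

0.2863


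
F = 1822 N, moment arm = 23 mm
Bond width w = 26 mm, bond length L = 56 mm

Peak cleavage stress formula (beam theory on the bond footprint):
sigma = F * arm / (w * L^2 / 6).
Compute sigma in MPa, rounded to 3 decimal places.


sigma = (1822 * 23) / (26 * 3136 / 6)
= 41906 * 6 / 81536
= 251436 / 81536
= 3.084 MPa

3.084


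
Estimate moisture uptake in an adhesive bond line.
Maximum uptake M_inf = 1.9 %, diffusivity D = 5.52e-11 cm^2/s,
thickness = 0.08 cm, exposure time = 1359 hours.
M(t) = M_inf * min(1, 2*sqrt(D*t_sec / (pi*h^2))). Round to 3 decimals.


Convert time: 1359 h = 4892400 s
ratio = min(1, 2*sqrt(5.52e-11*4892400/(pi*0.08^2)))
= 0.231790
M(t) = 1.9 * 0.231790 = 0.440%

0.440


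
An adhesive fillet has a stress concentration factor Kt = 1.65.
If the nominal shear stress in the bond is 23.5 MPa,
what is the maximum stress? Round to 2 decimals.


Max stress = 23.5 * 1.65 = 38.78 MPa

38.78


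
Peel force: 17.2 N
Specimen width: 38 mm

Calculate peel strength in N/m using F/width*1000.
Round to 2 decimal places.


Peel strength = 17.2 / 38 * 1000 = 452.63 N/m

452.63


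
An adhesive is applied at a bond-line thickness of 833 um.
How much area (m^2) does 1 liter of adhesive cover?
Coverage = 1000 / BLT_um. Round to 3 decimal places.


Coverage = 1000 / 833 = 1.200 m^2

1.200


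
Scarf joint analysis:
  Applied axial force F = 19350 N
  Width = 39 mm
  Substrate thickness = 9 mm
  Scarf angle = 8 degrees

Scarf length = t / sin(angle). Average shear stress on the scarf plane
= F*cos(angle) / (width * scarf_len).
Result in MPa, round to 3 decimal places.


Scarf length = 9 / sin(8 deg) = 64.6677 mm
cos(8 deg) = 0.990268
Shear = 19350 * 0.990268 / (39 * 64.6677)
= 7.598 MPa

7.598


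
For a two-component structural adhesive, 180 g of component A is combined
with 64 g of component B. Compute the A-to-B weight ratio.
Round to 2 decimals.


Weight ratio A:B = 180 / 64
= 2.81

2.81


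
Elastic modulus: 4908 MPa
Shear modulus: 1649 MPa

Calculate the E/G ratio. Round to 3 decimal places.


E / G = 4908 / 1649 = 2.976

2.976


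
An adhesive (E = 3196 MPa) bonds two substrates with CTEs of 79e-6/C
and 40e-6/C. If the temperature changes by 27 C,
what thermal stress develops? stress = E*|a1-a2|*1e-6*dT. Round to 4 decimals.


Stress = 3196 * |79 - 40| * 1e-6 * 27
= 3.3654 MPa

3.3654


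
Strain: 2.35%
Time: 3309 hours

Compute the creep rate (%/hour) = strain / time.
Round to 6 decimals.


Creep rate = 2.35 / 3309
= 0.000710 %/h

0.000710


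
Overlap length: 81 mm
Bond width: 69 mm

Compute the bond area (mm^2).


Bond area = 81 * 69 = 5589 mm^2

5589


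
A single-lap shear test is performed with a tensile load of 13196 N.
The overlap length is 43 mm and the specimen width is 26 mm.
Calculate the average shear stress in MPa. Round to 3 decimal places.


Shear stress = F / (overlap * width)
= 13196 / (43 * 26)
= 13196 / 1118
= 11.803 MPa

11.803


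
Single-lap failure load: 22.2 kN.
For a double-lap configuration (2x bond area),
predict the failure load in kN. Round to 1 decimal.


Failure load = 22.2 * 2 = 44.4 kN

44.4


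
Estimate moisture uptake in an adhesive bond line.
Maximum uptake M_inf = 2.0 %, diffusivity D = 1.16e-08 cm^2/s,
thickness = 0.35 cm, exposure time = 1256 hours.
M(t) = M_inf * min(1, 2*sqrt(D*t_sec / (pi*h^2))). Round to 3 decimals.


Convert time: 1256 h = 4521600 s
ratio = min(1, 2*sqrt(1.16e-08*4521600/(pi*0.35^2)))
= 0.738350
M(t) = 2.0 * 0.738350 = 1.477%

1.477


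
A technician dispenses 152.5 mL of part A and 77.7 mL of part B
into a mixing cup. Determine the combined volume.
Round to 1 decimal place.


Combined volume = 152.5 + 77.7
= 230.2 mL

230.2


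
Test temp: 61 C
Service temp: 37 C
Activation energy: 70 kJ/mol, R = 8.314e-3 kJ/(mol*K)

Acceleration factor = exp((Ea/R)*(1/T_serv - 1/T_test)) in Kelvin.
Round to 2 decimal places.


AF = exp((70/0.008314)*(1/310.15 - 1/334.15))
= 7.03

7.03


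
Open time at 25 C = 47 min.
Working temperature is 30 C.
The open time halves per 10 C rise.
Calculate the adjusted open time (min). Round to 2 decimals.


factor = 2^((30 - 25) / 10) = 1.4142
ot = 47 / 1.4142 = 33.23 min

33.23


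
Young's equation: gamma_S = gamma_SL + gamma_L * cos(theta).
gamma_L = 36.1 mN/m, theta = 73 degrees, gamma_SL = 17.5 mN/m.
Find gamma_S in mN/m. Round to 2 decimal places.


cos(73 deg) = 0.292372
gamma_S = 17.5 + 36.1 * 0.292372
= 28.05 mN/m

28.05


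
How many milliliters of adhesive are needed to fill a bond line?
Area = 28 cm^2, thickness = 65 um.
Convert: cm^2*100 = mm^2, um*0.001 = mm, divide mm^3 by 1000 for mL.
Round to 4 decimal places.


= (28 * 100) * (65 * 0.001) / 1000
= 0.1820 mL

0.1820


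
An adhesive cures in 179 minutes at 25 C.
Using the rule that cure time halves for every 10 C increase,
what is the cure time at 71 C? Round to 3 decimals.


Factor = 2^((71 - 25) / 10) = 24.2515
Cure time = 179 / 24.2515
= 7.381 minutes

7.381


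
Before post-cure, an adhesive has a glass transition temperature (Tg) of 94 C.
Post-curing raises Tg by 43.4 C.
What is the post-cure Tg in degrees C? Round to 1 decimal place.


Tg_post = Tg_base + delta_Tg
= 94 + 43.4
= 137.4 C

137.4


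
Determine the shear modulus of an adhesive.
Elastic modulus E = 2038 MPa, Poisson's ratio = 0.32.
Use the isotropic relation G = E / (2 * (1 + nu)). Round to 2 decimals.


G = 2038 / (2*(1+0.32)) = 2038 / 2.64
= 771.97 MPa

771.97


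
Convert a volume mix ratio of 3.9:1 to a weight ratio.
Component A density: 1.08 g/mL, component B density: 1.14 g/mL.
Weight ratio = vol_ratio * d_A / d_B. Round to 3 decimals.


= 3.9 * 1.08 / 1.14 = 3.695

3.695


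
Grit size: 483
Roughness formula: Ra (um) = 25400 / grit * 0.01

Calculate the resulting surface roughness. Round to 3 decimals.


Ra = 25400 / 483 * 0.01
= 0.526 um

0.526


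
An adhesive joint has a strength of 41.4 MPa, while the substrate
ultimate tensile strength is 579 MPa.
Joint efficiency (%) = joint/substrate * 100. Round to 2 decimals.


Efficiency = 41.4 / 579 * 100
= 7.15%

7.15


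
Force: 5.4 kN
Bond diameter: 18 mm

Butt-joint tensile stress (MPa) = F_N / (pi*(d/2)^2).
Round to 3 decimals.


F_N = 5.4 * 1000 = 5400.0 N
A = pi*(9.0)^2 = 254.4690 mm^2
stress = 5400.0 / 254.4690 = 21.221 MPa

21.221


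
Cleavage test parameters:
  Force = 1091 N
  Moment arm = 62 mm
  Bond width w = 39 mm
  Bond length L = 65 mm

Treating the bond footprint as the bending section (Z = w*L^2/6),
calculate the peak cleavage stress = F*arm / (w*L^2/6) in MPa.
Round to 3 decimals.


M = 1091 * 62 = 67642 N*mm
Z = 39 * 65^2 / 6 = 164775 / 6 mm^3
sigma = M / Z = 6 * 67642 / 164775 = 405852 / 164775
= 2.463 MPa

2.463


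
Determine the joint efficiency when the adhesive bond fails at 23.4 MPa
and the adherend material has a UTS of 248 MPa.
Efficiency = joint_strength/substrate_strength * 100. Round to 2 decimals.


Joint efficiency = 23.4 / 248 * 100
= 9.44%

9.44


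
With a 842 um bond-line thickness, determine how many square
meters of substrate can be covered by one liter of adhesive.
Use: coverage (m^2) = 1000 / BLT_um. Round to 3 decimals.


Coverage = 1000 / 842 = 1.188 m^2

1.188


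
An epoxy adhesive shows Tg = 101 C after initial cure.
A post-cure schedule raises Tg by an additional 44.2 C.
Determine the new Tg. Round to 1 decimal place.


New Tg = 101 + 44.2
= 145.2 C

145.2


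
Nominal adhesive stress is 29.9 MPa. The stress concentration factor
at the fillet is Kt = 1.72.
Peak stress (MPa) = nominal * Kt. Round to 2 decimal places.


Peak = 29.9 * 1.72 = 51.43 MPa

51.43


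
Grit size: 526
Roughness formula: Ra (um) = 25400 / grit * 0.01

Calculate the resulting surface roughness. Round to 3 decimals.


Ra = 25400 / 526 * 0.01
= 0.483 um

0.483


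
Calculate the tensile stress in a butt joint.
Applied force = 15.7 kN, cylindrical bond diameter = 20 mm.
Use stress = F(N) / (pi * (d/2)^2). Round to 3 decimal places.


A = pi * 10.0^2 = 314.1593 mm^2
sigma = 15700.0 / 314.1593 = 49.975 MPa

49.975


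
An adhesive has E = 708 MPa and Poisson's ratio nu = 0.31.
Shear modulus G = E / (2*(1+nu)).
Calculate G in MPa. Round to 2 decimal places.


G = 708 / (2*(1+0.31))
= 708 / 2.62
= 270.23 MPa

270.23


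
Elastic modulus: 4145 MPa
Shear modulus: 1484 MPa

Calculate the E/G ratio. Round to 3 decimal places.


E / G = 4145 / 1484 = 2.793

2.793


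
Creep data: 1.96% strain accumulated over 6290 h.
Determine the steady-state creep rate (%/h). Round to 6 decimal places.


Rate = 1.96 / 6290 = 0.000312 %/h

0.000312


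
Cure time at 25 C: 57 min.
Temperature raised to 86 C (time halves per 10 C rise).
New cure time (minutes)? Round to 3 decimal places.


Acceleration factor = 2^(61/10) = 68.5935
New time = 57 / 68.5935 = 0.831 min

0.831


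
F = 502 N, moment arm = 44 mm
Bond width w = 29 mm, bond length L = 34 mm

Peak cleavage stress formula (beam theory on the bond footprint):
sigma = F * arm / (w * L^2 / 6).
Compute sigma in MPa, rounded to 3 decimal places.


sigma = (502 * 44) / (29 * 1156 / 6)
= 22088 * 6 / 33524
= 132528 / 33524
= 3.953 MPa

3.953


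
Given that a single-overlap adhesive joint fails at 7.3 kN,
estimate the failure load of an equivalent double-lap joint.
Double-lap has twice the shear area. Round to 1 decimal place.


Double-lap factor = 2
Expected load = 7.3 * 2 = 14.6 kN

14.6


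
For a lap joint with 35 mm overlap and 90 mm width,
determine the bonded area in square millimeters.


Area = 35 * 90 = 3150 mm^2

3150


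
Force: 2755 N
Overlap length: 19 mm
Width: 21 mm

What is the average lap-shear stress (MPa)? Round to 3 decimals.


Average shear stress = F / (overlap * width)
= 2755 / (19 * 21)
= 6.905 MPa

6.905


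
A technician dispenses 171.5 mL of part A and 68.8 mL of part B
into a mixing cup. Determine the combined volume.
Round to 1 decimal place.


Combined volume = 171.5 + 68.8
= 240.3 mL

240.3


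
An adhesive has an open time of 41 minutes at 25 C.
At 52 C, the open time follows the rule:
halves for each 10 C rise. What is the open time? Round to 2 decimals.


Factor = 2^((52-25)/10) = 6.4980
Open time = 41 / 6.4980 = 6.31 min

6.31


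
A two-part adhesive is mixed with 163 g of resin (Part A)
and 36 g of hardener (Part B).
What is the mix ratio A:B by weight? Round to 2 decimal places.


Mix ratio = mass_A / mass_B
= 163 / 36
= 4.53

4.53
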